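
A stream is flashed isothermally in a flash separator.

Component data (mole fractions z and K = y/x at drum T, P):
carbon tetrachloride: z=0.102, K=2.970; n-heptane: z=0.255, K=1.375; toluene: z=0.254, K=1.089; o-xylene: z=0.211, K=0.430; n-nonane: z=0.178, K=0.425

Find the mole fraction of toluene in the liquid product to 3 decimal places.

Newton iteration, β⁰ = 0.58:
  β = 0.580: g = -0.1394, g' = -0.398 → β = 0.229
  β = 0.229: g = -0.0077, g' = -0.389 → β = 0.210
Converged at β = 0.210.
Compositions from xᵢ = zᵢ/(1+β(Kᵢ−1)), yᵢ = Kᵢxᵢ:
  carbon tetrachloride: x = 0.072, y = 0.214
  n-heptane: x = 0.236, y = 0.325
  toluene: x = 0.249, y = 0.272
  o-xylene: x = 0.240, y = 0.103
  n-nonane: x = 0.202, y = 0.086

x_toluene = 0.249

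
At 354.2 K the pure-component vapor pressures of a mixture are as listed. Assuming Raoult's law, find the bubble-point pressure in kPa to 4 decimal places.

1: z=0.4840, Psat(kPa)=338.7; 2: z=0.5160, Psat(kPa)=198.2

Pbub = 266.2020 kPa

At the bubble point ψ → 0, so ΣzᵢKᵢ = 1 with Kᵢ = Pᵢˢᵃᵗ/P ⇒ P = ΣzᵢPᵢˢᵃᵗ.
P = 0.4840·338.7 + 0.5160·198.2 = 266.2020 kPa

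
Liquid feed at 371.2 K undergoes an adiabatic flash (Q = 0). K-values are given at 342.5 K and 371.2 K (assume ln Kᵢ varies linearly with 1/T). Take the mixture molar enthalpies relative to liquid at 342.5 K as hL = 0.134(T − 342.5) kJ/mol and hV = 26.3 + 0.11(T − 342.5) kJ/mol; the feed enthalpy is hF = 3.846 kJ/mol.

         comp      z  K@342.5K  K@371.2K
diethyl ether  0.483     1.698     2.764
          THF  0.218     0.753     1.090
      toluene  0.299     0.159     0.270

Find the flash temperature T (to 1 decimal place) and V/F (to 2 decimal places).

T = 344.5 K, V/F = 0.14

Adiabatic flash: solve Rachford–Rice at each trial T, then check hF = ψ·hV(T) + (1−ψ)·hL(T).
  T = 342.5 K: K = (1.698, 0.753, 0.159), RR gives ψ = 0.069, H_out = 1.810 kJ/mol
  T = 371.2 K: K = (2.764, 1.090, 0.270), RR gives ψ = 0.650, H_out = 20.496 kJ/mol
  T = 356.9 K: K = (2.190, 0.913, 0.210), RR gives ψ = 0.433, H_out = 13.179 kJ/mol
  T = 349.7 K: K = (1.933, 0.831, 0.183), RR gives ψ = 0.283, H_out = 8.366 kJ/mol
  T = 346.1 K: K = (1.813, 0.791, 0.171), RR gives ψ = 0.187, H_out = 5.389 kJ/mol
  T = 344.3 K: K = (1.755, 0.772, 0.165), RR gives ψ = 0.131, H_out = 3.690 kJ/mol
Linear interpolation between T = 344.3 (H_out = 3.690) and T = 346.1 (H_out = 5.389) on hF = 3.846 gives T ≈ 344.5 K, at which ψ = 0.14.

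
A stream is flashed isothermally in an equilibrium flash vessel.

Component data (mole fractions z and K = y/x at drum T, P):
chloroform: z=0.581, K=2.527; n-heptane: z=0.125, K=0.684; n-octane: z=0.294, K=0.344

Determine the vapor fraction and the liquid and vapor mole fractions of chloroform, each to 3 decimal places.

ψ = 0.728, x_chloroform = 0.275, y_chloroform = 0.695

Newton–Raphson from ψ = 0.5:
  ψ = 0.500: g = 0.1692, g' = -0.733 → ψ = 0.731
  ψ = 0.731: g = -0.0024, g' = -0.790 → ψ = 0.728
Converged at ψ = 0.728.
Compositions from xᵢ = zᵢ/(1+ψ(Kᵢ−1)), yᵢ = Kᵢxᵢ:
  chloroform: x = 0.275, y = 0.695
  n-heptane: x = 0.162, y = 0.111
  n-octane: x = 0.562, y = 0.193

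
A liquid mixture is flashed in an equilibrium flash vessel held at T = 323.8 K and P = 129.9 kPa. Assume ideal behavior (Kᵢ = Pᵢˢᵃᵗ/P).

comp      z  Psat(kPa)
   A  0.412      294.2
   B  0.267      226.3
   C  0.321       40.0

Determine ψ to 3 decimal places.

ψ = 0.670

Raoult's law: Kᵢ = Pᵢˢᵃᵗ/P = Pᵢˢᵃᵗ/129.9.
  K_A = 294.2/129.9 = 2.26482, K_B = 226.3/129.9 = 1.74211, K_C = 40.0/129.9 = 0.30793
Rachford–Rice: g(ψ) = Σ zᵢ(Kᵢ−1)/(1+ψ(Kᵢ−1)) = 0.
g(0) = ΣzᵢKᵢ − 1 = 0.497 and g(1) = 1 − Σzᵢ/Kᵢ = -0.378, so a root lies in (0, 1).
Iterate (Newton) starting at ψ = 0.36:
  ψ = 0.360: g = 0.2186, g' = -0.675 → ψ = 0.684
  ψ = 0.684: g = -0.0107, g' = -0.808 → ψ = 0.670
Converged at ψ = 0.670.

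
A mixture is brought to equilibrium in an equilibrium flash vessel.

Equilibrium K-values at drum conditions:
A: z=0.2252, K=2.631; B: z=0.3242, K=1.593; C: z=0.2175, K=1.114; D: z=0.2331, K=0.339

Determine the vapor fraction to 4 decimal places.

ψ = 0.7764

Iterate (Newton) starting at ψ = 0.5:
  ψ = 0.5000: g = 0.14392, g' = -0.4793 → ψ = 0.8002
  ψ = 0.8002: g = -0.01467, g' = -0.6266 → ψ = 0.7768
  ψ = 0.7768: g = -0.00029, g' = -0.6027 → ψ = 0.7764
Converged at ψ = 0.7764.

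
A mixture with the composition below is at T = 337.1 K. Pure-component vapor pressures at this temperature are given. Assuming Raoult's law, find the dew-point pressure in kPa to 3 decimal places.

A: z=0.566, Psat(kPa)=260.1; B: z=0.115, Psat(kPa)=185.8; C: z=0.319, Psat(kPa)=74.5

At the dew point ψ → 1, so Σzᵢ/Kᵢ = 1 with Kᵢ = Pᵢˢᵃᵗ/P ⇒ 1/P = Σzᵢ/Pᵢˢᵃᵗ.
1/P = 0.566/260.1 + 0.115/185.8 + 0.319/74.5 = 0.007077 ⇒ P = 141.305 kPa

Pdew = 141.305 kPa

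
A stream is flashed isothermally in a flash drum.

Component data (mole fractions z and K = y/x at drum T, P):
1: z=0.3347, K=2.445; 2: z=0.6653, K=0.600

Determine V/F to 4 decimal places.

V/F = 0.3763

Newton–Raphson from V/F = 0.42:
  V/F = 0.4200: g = -0.01888, g' = -0.4244 → V/F = 0.3755
  V/F = 0.3755: g = 0.00036, g' = -0.4411 → V/F = 0.3763
Converged at V/F = 0.3763.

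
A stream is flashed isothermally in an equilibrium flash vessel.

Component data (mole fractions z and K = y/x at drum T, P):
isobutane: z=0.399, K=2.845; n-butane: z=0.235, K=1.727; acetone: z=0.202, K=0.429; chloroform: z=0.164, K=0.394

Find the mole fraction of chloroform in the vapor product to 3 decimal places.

Newton–Raphson from β = 0.33:
  β = 0.330: g = 0.3290, g' = -0.800 → β = 0.741
  β = 0.741: g = 0.0414, g' = -0.691 → β = 0.801
  β = 0.801: g = -0.0009, g' = -0.722 → β = 0.800
Converged at β = 0.800.
Compositions from xᵢ = zᵢ/(1+β(Kᵢ−1)), yᵢ = Kᵢxᵢ:
  isobutane: x = 0.161, y = 0.458
  n-butane: x = 0.149, y = 0.257
  acetone: x = 0.372, y = 0.160
  chloroform: x = 0.318, y = 0.125

y_chloroform = 0.125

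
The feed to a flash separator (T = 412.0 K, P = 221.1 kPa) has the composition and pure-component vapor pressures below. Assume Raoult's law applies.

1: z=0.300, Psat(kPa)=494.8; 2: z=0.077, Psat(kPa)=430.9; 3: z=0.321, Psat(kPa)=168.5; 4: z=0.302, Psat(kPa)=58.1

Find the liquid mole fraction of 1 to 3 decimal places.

x_1 = 0.233

Raoult's law: Kᵢ = Pᵢˢᵃᵗ/P = Pᵢˢᵃᵗ/221.1.
  K_1 = 494.8/221.1 = 2.23790, K_2 = 430.9/221.1 = 1.94889, K_3 = 168.5/221.1 = 0.76210, K_4 = 58.1/221.1 = 0.26278
Material balance + equilibrium reduce to Σ zᵢ(Kᵢ−1)/(1+V/F(Kᵢ−1)) = 0.
g(0) = ΣzᵢKᵢ − 1 = 0.145 and g(1) = 1 − Σzᵢ/Kᵢ = -0.744, so a root lies in (0, 1).
Newton iteration, V/F⁰ = 0.5:
  V/F = 0.500: g = -0.1604, g' = -0.642 → V/F = 0.250
  V/F = 0.250: g = -0.0117, g' = -0.581 → V/F = 0.230
Converged at V/F = 0.230.
Compositions from xᵢ = zᵢ/(1+V/F(Kᵢ−1)), yᵢ = Kᵢxᵢ:
  1: x = 0.233, y = 0.522
  2: x = 0.063, y = 0.123
  3: x = 0.340, y = 0.259
  4: x = 0.364, y = 0.096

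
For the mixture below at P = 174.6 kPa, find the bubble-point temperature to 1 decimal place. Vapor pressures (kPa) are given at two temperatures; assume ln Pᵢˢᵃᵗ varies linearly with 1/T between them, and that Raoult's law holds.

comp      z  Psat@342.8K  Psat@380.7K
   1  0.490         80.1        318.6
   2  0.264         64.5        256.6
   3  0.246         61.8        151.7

Bubble-point temperature: ΣzᵢPᵢˢᵃᵗ(T) = P. Interpolate ln Pᵢˢᵃᵗ = aᵢ + bᵢ/T.
  T = 342.8 K: ΣzᵢPᵢˢᵃᵗ = 71.48 kPa
  T = 380.7 K: ΣzᵢPᵢˢᵃᵗ = 261.17 kPa
  T = 361.8 K: ΣzᵢPᵢˢᵃᵗ = 141.00 kPa
  T = 371.2 K: ΣzᵢPᵢˢᵃᵗ = 192.93 kPa
  T = 366.5 K: ΣzᵢPᵢˢᵃᵗ = 165.23 kPa
  T = 368.9 K: ΣzᵢPᵢˢᵃᵗ = 178.92 kPa
  T = 367.7 K: ΣzᵢPᵢˢᵃᵗ = 171.95 kPa
Interpolating between 367.7 K and 368.9 K gives T ≈ 368.2 K.

T = 368.2 K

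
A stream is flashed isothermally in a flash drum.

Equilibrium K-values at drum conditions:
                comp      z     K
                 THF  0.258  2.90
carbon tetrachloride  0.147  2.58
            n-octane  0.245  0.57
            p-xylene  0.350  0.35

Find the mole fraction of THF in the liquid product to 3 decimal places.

Rachford–Rice: g(V/F) = Σ zᵢ(Kᵢ−1)/(1+V/F(Kᵢ−1)) = 0.
Check two-phase: ΣzᵢKᵢ = 1.390 > 1 and Σzᵢ/Kᵢ = 1.576 > 1, so g(0) = 0.390 > 0 and g(1) = -0.576 < 0.
Newton–Raphson from V/F = 0.5:
  V/F = 0.500: g = -0.0901, g' = -0.758 → V/F = 0.381
  V/F = 0.381: g = 0.0009, g' = -0.782 → V/F = 0.382
Converged at V/F = 0.382.
Compositions from xᵢ = zᵢ/(1+V/F(Kᵢ−1)), yᵢ = Kᵢxᵢ:
  THF: x = 0.149, y = 0.433
  carbon tetrachloride: x = 0.092, y = 0.236
  n-octane: x = 0.293, y = 0.167
  p-xylene: x = 0.466, y = 0.163

x_THF = 0.149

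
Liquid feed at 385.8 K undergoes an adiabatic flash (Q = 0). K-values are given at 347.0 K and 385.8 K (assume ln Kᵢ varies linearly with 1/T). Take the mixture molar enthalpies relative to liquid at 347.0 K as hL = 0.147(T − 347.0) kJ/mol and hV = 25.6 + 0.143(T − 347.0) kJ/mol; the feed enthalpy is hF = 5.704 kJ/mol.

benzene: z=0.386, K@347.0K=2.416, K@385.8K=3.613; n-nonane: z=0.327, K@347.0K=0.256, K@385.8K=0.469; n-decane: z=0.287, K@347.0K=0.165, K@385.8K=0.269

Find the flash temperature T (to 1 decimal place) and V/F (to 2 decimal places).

T = 357.8 K, V/F = 0.16

Adiabatic flash: solve Rachford–Rice at each trial T, then check hF = ψ·hV(T) + (1−ψ)·hL(T).
  T = 347.0 K: K = (2.416, 0.256, 0.165), RR gives ψ = 0.057, H_out = 1.461 kJ/mol
  T = 385.8 K: K = (3.613, 0.469, 0.269), RR gives ψ = 0.378, H_out = 15.328 kJ/mol
  T = 366.4 K: K = (2.986, 0.352, 0.213), RR gives ψ = 0.231, H_out = 8.759 kJ/mol
  T = 356.7 K: K = (2.694, 0.302, 0.188), RR gives ψ = 0.151, H_out = 5.281 kJ/mol
  T = 361.5 K: K = (2.837, 0.326, 0.201), RR gives ψ = 0.192, H_out = 7.032 kJ/mol
  T = 359.1 K: K = (2.765, 0.314, 0.194), RR gives ψ = 0.172, H_out = 6.166 kJ/mol
Linear interpolation between T = 356.7 (H_out = 5.281) and T = 359.1 (H_out = 6.166) on hF = 5.704 gives T ≈ 357.8 K, at which ψ = 0.16.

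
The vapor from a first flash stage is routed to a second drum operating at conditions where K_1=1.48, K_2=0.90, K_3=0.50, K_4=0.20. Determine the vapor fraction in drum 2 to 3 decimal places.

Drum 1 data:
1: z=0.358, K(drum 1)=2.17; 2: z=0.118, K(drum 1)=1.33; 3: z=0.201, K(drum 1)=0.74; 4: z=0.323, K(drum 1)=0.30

V/F (drum 2) = 0.303

Drum 1:
Rachford–Rice: g(ψ₁) = Σ zᵢ(Kᵢ−1)/(1+ψ₁(Kᵢ−1)) = 0.
Check two-phase: ΣzᵢKᵢ = 1.179 > 1 and Σzᵢ/Kᵢ = 1.602 > 1, so g(0) = 0.179 > 0 and g(1) = -0.602 < 0.
Newton–Raphson from ψ₁ = 0.5:
  ψ₁ = 0.500: g = -0.1102, g' = -0.597 → ψ₁ = 0.315
  ψ₁ = 0.315: g = -0.0059, g' = -0.549 → ψ₁ = 0.305
Converged at ψ₁ = 0.305.
Drum-1 compositions:
  1: x = 0.264, y = 0.573
  2: x = 0.107, y = 0.143
  3: x = 0.218, y = 0.162
  4: x = 0.411, y = 0.123
Drum-2 feed = drum-1 vapor: z₂ = (0.5727, 0.1426, 0.1615, 0.1232).
Drum 2:
Material balance + equilibrium reduce to Σ zᵢ(Kᵢ−1)/(1+ψ₂(Kᵢ−1)) = 0.
g(0) = ΣzᵢKᵢ − 1 = 0.081 and g(1) = 1 − Σzᵢ/Kᵢ = -0.484, so a root lies in (0, 1).
Iterate (Newton) starting at ψ₂ = 0.53:
  ψ₂ = 0.530: g = -0.0769, g' = -0.398 → ψ₂ = 0.337
  ψ₂ = 0.337: g = -0.0101, g' = -0.305 → ψ₂ = 0.304
  ψ₂ = 0.304: g = -0.0002, g' = -0.296 → ψ₂ = 0.303
Converged at ψ₂ = 0.303.
  1: x = 0.500, y = 0.740
  2: x = 0.147, y = 0.132
  3: x = 0.190, y = 0.095
  4: x = 0.163, y = 0.033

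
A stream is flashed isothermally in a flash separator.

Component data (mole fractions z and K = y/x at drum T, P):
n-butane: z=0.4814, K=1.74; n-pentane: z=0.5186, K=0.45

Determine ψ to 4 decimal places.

ψ = 0.1745

Let ψ = V/F and solve Σ zᵢ(Kᵢ−1)/(1+ψ(Kᵢ−1)) = 0.
Feasibility: ΣzᵢKᵢ = 1.0710, Σzᵢ/Kᵢ = 1.4291 — both > 1, two phases present.
Newton iteration, ψ⁰ = 0.51:
  ψ = 0.5100: g = -0.13780, g' = -0.4420 → ψ = 0.1982
  ψ = 0.1982: g = -0.00947, g' = -0.3981 → ψ = 0.1744
  ψ = 0.1744: g = 0.00001, g' = -0.3987 → ψ = 0.1745
Converged at ψ = 0.1745.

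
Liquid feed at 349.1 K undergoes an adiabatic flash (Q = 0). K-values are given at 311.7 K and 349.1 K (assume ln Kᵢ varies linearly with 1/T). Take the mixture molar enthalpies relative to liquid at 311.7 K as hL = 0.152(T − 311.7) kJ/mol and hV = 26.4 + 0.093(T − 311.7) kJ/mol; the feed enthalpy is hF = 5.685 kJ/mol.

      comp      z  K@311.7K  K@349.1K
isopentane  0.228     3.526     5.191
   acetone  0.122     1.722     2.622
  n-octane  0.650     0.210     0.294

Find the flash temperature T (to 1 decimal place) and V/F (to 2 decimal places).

T = 322.6 K, V/F = 0.16

Adiabatic flash: solve Rachford–Rice at each trial T, then check hF = ψ·hV(T) + (1−ψ)·hL(T).
  T = 311.7 K: K = (3.526, 1.722, 0.210), RR gives ψ = 0.089, H_out = 2.361 kJ/mol
  T = 349.1 K: K = (5.191, 2.622, 0.294), RR gives ψ = 0.283, H_out = 12.520 kJ/mol
  T = 330.4 K: K = (4.325, 2.150, 0.251), RR gives ψ = 0.198, H_out = 7.846 kJ/mol
  T = 321.0 K: K = (3.915, 1.929, 0.230), RR gives ψ = 0.147, H_out = 5.224 kJ/mol
  T = 325.7 K: K = (4.118, 2.038, 0.240), RR gives ψ = 0.173, H_out = 6.564 kJ/mol
  T = 323.4 K: K = (4.018, 1.985, 0.235), RR gives ψ = 0.161, H_out = 5.916 kJ/mol
Linear interpolation between T = 321.0 (H_out = 5.224) and T = 323.4 (H_out = 5.916) on hF = 5.685 gives T ≈ 322.6 K, at which ψ = 0.16.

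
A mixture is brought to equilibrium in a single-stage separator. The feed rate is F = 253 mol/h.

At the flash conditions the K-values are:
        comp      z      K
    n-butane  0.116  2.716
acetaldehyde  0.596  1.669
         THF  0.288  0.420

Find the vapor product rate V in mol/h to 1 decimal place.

V = 217.7 mol/h

Material balance + equilibrium reduce to Σ zᵢ(Kᵢ−1)/(1+V/F(Kᵢ−1)) = 0.
g(0) = ΣzᵢKᵢ − 1 = 0.431 and g(1) = 1 − Σzᵢ/Kᵢ = -0.086, so a root lies in (0, 1).
Newton–Raphson from V/F = 0.64:
  V/F = 0.640: g = 0.1084, g' = -0.453 → V/F = 0.879
  V/F = 0.879: g = -0.0104, g' = -0.563 → V/F = 0.861
  V/F = 0.861: g = -0.0001, g' = -0.549 → V/F = 0.860
Converged at V/F = 0.860.
Then V = V/F·F = 0.8604·253 = 217.7 mol/h and L = F − V = 35.3 mol/h.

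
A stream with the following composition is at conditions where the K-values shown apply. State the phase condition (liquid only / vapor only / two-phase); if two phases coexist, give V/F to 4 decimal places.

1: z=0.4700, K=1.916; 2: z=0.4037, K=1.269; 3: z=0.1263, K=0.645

ΣzᵢKᵢ = 1.4943; Σzᵢ/Kᵢ = 0.7592.
Since Σzᵢ/Kᵢ < 1 the mixture is above its dew point — single vapor phase.

vapor only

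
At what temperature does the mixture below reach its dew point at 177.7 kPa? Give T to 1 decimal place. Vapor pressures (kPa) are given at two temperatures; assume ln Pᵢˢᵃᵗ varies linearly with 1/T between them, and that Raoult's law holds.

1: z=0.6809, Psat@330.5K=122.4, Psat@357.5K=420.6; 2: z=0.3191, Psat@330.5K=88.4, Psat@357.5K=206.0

T = 342.3 K

Dew-point temperature: Σzᵢ·P/Pᵢˢᵃᵗ(T) = 1. Interpolate ln Pᵢˢᵃᵗ = aᵢ + bᵢ/T.
  T = 330.5 K: ΣzᵢP/Pᵢˢᵃᵗ = 1.6300
  T = 357.5 K: ΣzᵢP/Pᵢˢᵃᵗ = 0.5629
  T = 344.0 K: ΣzᵢP/Pᵢˢᵃᵗ = 0.9338
  T = 337.2 K: ΣzᵢP/Pᵢˢᵃᵗ = 1.2279
  T = 340.6 K: ΣzᵢP/Pᵢˢᵃᵗ = 1.0690
  T = 342.3 K: ΣzᵢP/Pᵢˢᵃᵗ = 0.9987
Interpolating between 340.6 K and 342.3 K gives T ≈ 342.3 K.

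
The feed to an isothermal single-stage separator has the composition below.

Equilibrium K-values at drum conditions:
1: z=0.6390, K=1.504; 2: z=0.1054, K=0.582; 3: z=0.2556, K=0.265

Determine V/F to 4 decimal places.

V/F = 0.2685

Newton–Raphson from V/F = 0.53:
  V/F = 0.5300: g = -0.11018, g' = -0.5020 → V/F = 0.3105
  V/F = 0.3105: g = -0.01558, g' = -0.3775 → V/F = 0.2693
  V/F = 0.2693: g = -0.00029, g' = -0.3639 → V/F = 0.2685
Converged at V/F = 0.2685.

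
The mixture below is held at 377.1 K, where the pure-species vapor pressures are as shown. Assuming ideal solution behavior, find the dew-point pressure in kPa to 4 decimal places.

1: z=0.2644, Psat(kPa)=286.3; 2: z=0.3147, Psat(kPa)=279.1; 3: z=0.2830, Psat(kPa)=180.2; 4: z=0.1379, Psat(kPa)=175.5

Pdew = 226.8967 kPa

At the dew point ψ → 1, so Σzᵢ/Kᵢ = 1 with Kᵢ = Pᵢˢᵃᵗ/P ⇒ 1/P = Σzᵢ/Pᵢˢᵃᵗ.
1/P = 0.2644/286.3 + 0.3147/279.1 + 0.2830/180.2 + 0.1379/175.5 = 0.0044073 ⇒ P = 226.8967 kPa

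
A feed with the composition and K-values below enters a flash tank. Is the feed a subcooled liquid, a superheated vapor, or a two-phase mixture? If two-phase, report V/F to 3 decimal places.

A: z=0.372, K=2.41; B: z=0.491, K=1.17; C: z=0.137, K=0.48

superheated vapor

ΣzᵢKᵢ = 1.537; Σzᵢ/Kᵢ = 0.859.
Since Σzᵢ/Kᵢ < 1 the mixture is above its dew point — single vapor phase.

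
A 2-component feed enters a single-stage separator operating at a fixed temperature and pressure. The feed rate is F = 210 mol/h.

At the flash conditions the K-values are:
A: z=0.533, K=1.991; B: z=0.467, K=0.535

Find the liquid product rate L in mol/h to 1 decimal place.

L = 68.3 mol/h

Let β = V/F and solve Σ zᵢ(Kᵢ−1)/(1+β(Kᵢ−1)) = 0.
Feasibility: ΣzᵢKᵢ = 1.311, Σzᵢ/Kᵢ = 1.141 — both > 1, two phases present.
Newton–Raphson from β = 0.5:
  β = 0.500: g = 0.0703, g' = -0.405 → β = 0.673
  β = 0.673: g = 0.0007, g' = -0.402 → β = 0.675
Converged at β = 0.675.
Then V = β·F = 0.6750·210 = 141.7 mol/h and L = F − V = 68.3 mol/h.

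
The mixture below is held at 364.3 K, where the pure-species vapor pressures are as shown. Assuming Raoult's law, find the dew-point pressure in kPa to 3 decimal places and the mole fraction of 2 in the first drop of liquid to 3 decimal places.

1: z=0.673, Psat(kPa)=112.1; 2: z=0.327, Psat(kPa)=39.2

Pdew = 69.709 kPa, x_2 = 0.581

At the dew point ψ → 1, so Σzᵢ/Kᵢ = 1 with Kᵢ = Pᵢˢᵃᵗ/P ⇒ 1/P = Σzᵢ/Pᵢˢᵃᵗ.
1/P = 0.673/112.1 + 0.327/39.2 = 0.014345 ⇒ P = 69.709 kPa
xᵢ = zᵢP/Pᵢˢᵃᵗ ⇒ x_2 = 0.327·69.709/39.2 = 0.581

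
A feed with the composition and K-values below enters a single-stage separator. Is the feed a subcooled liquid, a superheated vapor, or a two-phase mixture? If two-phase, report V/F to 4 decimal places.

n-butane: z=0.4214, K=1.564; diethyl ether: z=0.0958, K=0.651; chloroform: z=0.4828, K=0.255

ΣzᵢKᵢ = 0.8445; Σzᵢ/Kᵢ = 2.3099.
Since ΣzᵢKᵢ < 1 the mixture is below its bubble point — single liquid phase.

subcooled liquid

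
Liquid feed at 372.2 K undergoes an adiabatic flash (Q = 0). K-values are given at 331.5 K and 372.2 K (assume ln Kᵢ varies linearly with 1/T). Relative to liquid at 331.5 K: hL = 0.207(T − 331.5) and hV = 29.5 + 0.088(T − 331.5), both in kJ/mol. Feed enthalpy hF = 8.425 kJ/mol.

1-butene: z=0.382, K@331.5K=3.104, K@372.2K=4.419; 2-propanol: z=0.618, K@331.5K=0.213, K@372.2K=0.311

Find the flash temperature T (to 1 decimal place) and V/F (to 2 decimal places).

T = 339.8 K, V/F = 0.24

Adiabatic flash: solve Rachford–Rice at each trial T, then check hF = ψ·hV(T) + (1−ψ)·hL(T).
  T = 331.5 K: K = (3.104, 0.213), RR gives ψ = 0.192, H_out = 5.654 kJ/mol
  T = 372.2 K: K = (4.419, 0.311), RR gives ψ = 0.374, H_out = 17.638 kJ/mol
  T = 351.9 K: K = (3.743, 0.260), RR gives ψ = 0.291, H_out = 12.105 kJ/mol
  T = 341.7 K: K = (3.418, 0.236), RR gives ψ = 0.245, H_out = 9.029 kJ/mol
  T = 336.6 K: K = (3.260, 0.224), RR gives ψ = 0.219, H_out = 7.386 kJ/mol
  T = 339.1 K: K = (3.337, 0.230), RR gives ψ = 0.232, H_out = 8.201 kJ/mol
  T = 340.4 K: K = (3.378, 0.233), RR gives ψ = 0.238, H_out = 8.618 kJ/mol
Linear interpolation between T = 339.1 (H_out = 8.201) and T = 340.4 (H_out = 8.618) on hF = 8.425 gives T ≈ 339.8 K, at which ψ = 0.24.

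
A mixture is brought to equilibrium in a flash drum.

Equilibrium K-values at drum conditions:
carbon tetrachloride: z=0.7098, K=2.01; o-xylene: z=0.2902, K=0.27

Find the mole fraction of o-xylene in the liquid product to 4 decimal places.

Newton iteration, ψ⁰ = 0.5:
  ψ = 0.5000: g = 0.14273, g' = -0.7032 → ψ = 0.7030
  ψ = 0.7030: g = -0.01591, g' = -0.9001 → ψ = 0.6853
  ψ = 0.6853: g = -0.00025, g' = -0.8721 → ψ = 0.6850
Converged at ψ = 0.6850.
Compositions from xᵢ = zᵢ/(1+ψ(Kᵢ−1)), yᵢ = Kᵢxᵢ:
  carbon tetrachloride: x = 0.4195, y = 0.8433
  o-xylene: x = 0.5805, y = 0.1567

x_o-xylene = 0.5805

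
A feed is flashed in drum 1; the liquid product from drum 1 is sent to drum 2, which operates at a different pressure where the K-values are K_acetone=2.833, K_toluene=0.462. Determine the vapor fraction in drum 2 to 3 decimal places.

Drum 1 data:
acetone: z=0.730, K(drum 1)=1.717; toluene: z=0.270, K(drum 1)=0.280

V/F (drum 2) = 0.659

Drum 1:
Rachford–Rice: g(ψ₁) = Σ zᵢ(Kᵢ−1)/(1+ψ₁(Kᵢ−1)) = 0.
Check two-phase: ΣzᵢKᵢ = 1.329 > 1 and Σzᵢ/Kᵢ = 1.389 > 1, so g(0) = 0.329 > 0 and g(1) = -0.389 < 0.
Binary case is linear: z₁(K₁−1)(1+ψ₁(K₂−1)) + z₂(K₂−1)(1+ψ₁(K₁−1)) = 0
⇒ ψ₁ = [z₁(K₁−1)+z₂(K₂−1)] / [−(K₁−1)(K₂−1)] = 0.3290/0.5162 = 0.637
Drum-1 compositions:
  acetone: x = 0.501, y = 0.860
  toluene: x = 0.499, y = 0.140
Drum-2 feed = drum-1 liquid: z₂ = (0.5010, 0.4990).
Drum 2:
Iterate (Newton) starting at ψ₂ = 0.5:
  ψ₂ = 0.500: g = 0.1120, g' = -0.729 → ψ₂ = 0.654
  ψ₂ = 0.654: g = 0.0037, g' = -0.692 → ψ₂ = 0.659
Converged at ψ₂ = 0.659.
  acetone: x = 0.227, y = 0.643
  toluene: x = 0.773, y = 0.357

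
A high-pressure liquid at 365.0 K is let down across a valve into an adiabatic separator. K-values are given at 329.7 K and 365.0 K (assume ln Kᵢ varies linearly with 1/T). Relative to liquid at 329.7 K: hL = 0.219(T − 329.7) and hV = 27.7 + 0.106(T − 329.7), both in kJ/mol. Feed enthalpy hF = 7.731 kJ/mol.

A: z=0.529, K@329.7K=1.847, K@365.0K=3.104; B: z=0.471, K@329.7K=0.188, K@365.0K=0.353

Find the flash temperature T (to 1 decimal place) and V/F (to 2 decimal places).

Adiabatic flash: solve Rachford–Rice at each trial T, then check hF = ψ·hV(T) + (1−ψ)·hL(T).
  T = 329.7 K: K = (1.847, 0.188), RR gives ψ = 0.095, H_out = 2.643 kJ/mol
  T = 365.0 K: K = (3.104, 0.353), RR gives ψ = 0.594, H_out = 21.809 kJ/mol
  T = 347.4 K: K = (2.428, 0.262), RR gives ψ = 0.387, H_out = 13.821 kJ/mol
  T = 338.5 K: K = (2.124, 0.223), RR gives ψ = 0.261, H_out = 8.907 kJ/mol
  T = 334.1 K: K = (1.982, 0.205), RR gives ψ = 0.186, H_out = 6.017 kJ/mol
  T = 336.3 K: K = (2.052, 0.214), RR gives ψ = 0.225, H_out = 7.512 kJ/mol
Linear interpolation between T = 336.3 (H_out = 7.512) and T = 338.5 (H_out = 8.907) on hF = 7.731 gives T ≈ 336.6 K, at which ψ = 0.23.

T = 336.6 K, V/F = 0.23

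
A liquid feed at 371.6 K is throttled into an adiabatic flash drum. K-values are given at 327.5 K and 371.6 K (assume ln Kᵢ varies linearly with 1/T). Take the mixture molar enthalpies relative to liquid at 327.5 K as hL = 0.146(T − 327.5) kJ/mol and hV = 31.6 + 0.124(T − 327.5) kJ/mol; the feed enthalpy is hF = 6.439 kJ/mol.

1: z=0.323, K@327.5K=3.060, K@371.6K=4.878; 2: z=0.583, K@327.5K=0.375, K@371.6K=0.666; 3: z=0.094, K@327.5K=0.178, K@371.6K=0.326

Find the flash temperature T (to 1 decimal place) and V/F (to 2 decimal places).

T = 330.2 K, V/F = 0.19

Adiabatic flash: solve Rachford–Rice at each trial T, then check hF = ψ·hV(T) + (1−ψ)·hL(T).
  T = 327.5 K: K = (3.060, 0.375, 0.178), RR gives ψ = 0.166, H_out = 5.240 kJ/mol
  T = 371.6 K: K = (4.878, 0.666, 0.326), RR gives ψ = 0.641, H_out = 26.074 kJ/mol
  T = 349.6 K: K = (3.923, 0.509, 0.246), RR gives ψ = 0.376, H_out = 14.923 kJ/mol
  T = 338.6 K: K = (3.481, 0.439, 0.210), RR gives ψ = 0.270, H_out = 10.100 kJ/mol
  T = 333.1 K: K = (3.269, 0.407, 0.194), RR gives ψ = 0.219, H_out = 7.714 kJ/mol
  T = 330.3 K: K = (3.164, 0.391, 0.186), RR gives ψ = 0.193, H_out = 6.486 kJ/mol
  T = 328.9 K: K = (3.112, 0.383, 0.182), RR gives ψ = 0.179, H_out = 5.865 kJ/mol
Linear interpolation between T = 328.9 (H_out = 5.865) and T = 330.3 (H_out = 6.486) on hF = 6.439 gives T ≈ 330.2 K, at which ψ = 0.19.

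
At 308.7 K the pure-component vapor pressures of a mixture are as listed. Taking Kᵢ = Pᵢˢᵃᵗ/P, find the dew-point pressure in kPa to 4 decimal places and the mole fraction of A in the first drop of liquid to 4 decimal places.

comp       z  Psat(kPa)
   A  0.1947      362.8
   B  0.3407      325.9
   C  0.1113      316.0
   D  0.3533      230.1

Pdew = 288.2088 kPa, x_A = 0.1547

At the dew point ψ → 1, so Σzᵢ/Kᵢ = 1 with Kᵢ = Pᵢˢᵃᵗ/P ⇒ 1/P = Σzᵢ/Pᵢˢᵃᵗ.
1/P = 0.1947/362.8 + 0.3407/325.9 + 0.1113/316.0 + 0.3533/230.1 = 0.0034697 ⇒ P = 288.2088 kPa
xᵢ = zᵢP/Pᵢˢᵃᵗ ⇒ x_A = 0.1947·288.2088/362.8 = 0.1547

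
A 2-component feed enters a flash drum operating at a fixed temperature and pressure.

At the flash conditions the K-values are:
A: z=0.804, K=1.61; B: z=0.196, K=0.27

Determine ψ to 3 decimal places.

ψ = 0.780

Let ψ = V/F and solve Σ zᵢ(Kᵢ−1)/(1+ψ(Kᵢ−1)) = 0.
g(0) = ΣzᵢKᵢ − 1 = 0.347 and g(1) = 1 − Σzᵢ/Kᵢ = -0.225, so a root lies in (0, 1).
Newton iteration, ψ⁰ = 0.69:
  ψ = 0.690: g = 0.0569, g' = -0.572 → ψ = 0.789
  ψ = 0.789: g = -0.0066, g' = -0.718 → ψ = 0.780
Converged at ψ = 0.780.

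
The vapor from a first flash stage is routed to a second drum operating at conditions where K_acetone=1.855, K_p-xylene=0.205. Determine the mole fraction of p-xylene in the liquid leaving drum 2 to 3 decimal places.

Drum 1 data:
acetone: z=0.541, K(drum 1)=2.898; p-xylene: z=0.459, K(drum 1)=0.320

x_p-xylene (drum 2) = 0.518

Drum 1:
Binary case is linear: z₁(K₁−1)(1+ψ₁(K₂−1)) + z₂(K₂−1)(1+ψ₁(K₁−1)) = 0
⇒ ψ₁ = [z₁(K₁−1)+z₂(K₂−1)] / [−(K₁−1)(K₂−1)] = 0.7147/1.2906 = 0.554
Drum-1 compositions:
  acetone: x = 0.264, y = 0.764
  p-xylene: x = 0.736, y = 0.236
Drum-2 feed = drum-1 vapor: z₂ = (0.7644, 0.2356).
Drum 2:
Material balance + equilibrium reduce to Σ zᵢ(Kᵢ−1)/(1+ψ₂(Kᵢ−1)) = 0.
Feasibility: ΣzᵢKᵢ = 1.466, Σzᵢ/Kᵢ = 1.561 — both > 1, two phases present.
Binary case is linear: z₁(K₁−1)(1+ψ₂(K₂−1)) + z₂(K₂−1)(1+ψ₂(K₁−1)) = 0
⇒ ψ₂ = [z₁(K₁−1)+z₂(K₂−1)] / [−(K₁−1)(K₂−1)] = 0.4663/0.6797 = 0.686
  acetone: x = 0.482, y = 0.894
  p-xylene: x = 0.518, y = 0.106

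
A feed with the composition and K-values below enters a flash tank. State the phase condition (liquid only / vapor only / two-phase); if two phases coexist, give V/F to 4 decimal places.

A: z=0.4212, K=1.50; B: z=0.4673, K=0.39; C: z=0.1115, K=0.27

ΣzᵢKᵢ = 0.8442; Σzᵢ/Kᵢ = 1.8920.
Since ΣzᵢKᵢ < 1 the mixture is below its bubble point — single liquid phase.

liquid only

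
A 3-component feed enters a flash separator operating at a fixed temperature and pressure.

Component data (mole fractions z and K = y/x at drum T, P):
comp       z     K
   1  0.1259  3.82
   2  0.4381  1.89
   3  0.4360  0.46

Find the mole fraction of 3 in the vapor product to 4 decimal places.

y_3 = 0.3134

Material balance + equilibrium reduce to Σ zᵢ(Kᵢ−1)/(1+ψ(Kᵢ−1)) = 0.
Feasibility: ΣzᵢKᵢ = 1.5095, Σzᵢ/Kᵢ = 1.2126 — both > 1, two phases present.
Newton iteration, ψ⁰ = 0.61:
  ψ = 0.6100: g = 0.03214, g' = -0.5638 → ψ = 0.6670
  ψ = 0.6670: g = -0.00008, g' = -0.5678 → ψ = 0.6669
Converged at ψ = 0.6669.
Compositions from xᵢ = zᵢ/(1+ψ(Kᵢ−1)), yᵢ = Kᵢxᵢ:
  1: x = 0.0437, y = 0.1670
  2: x = 0.2749, y = 0.5196
  3: x = 0.6814, y = 0.3134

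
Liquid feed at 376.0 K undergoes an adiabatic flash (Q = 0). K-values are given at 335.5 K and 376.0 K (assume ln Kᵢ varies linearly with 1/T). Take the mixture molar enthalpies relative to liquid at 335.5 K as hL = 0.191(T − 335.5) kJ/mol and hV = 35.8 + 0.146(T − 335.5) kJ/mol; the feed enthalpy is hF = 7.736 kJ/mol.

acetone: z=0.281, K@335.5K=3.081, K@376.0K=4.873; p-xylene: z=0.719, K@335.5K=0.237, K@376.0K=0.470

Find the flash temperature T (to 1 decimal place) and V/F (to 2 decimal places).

Adiabatic flash: solve Rachford–Rice at each trial T, then check hF = ψ·hV(T) + (1−ψ)·hL(T).
  T = 335.5 K: K = (3.081, 0.237), RR gives ψ = 0.023, H_out = 0.815 kJ/mol
  T = 376.0 K: K = (4.873, 0.470), RR gives ψ = 0.345, H_out = 19.442 kJ/mol
  T = 355.8 K: K = (3.928, 0.341), RR gives ψ = 0.181, H_out = 10.177 kJ/mol
  T = 345.6 K: K = (3.489, 0.285), RR gives ψ = 0.104, H_out = 5.618 kJ/mol
  T = 350.7 K: K = (3.705, 0.312), RR gives ψ = 0.143, H_out = 7.916 kJ/mol
  T = 348.1 K: K = (3.594, 0.298), RR gives ψ = 0.123, H_out = 6.751 kJ/mol
  T = 349.4 K: K = (3.649, 0.305), RR gives ψ = 0.133, H_out = 7.335 kJ/mol
Linear interpolation between T = 349.4 (H_out = 7.335) and T = 350.7 (H_out = 7.916) on hF = 7.736 gives T ≈ 350.3 K, at which ψ = 0.14.

T = 350.3 K, V/F = 0.14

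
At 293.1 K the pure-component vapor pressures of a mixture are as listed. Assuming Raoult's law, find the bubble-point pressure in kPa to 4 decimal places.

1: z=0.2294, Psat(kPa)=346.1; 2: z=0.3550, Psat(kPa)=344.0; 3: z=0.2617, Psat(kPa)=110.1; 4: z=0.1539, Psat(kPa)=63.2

Pbub = 240.0550 kPa

At the bubble point ψ → 0, so ΣzᵢKᵢ = 1 with Kᵢ = Pᵢˢᵃᵗ/P ⇒ P = ΣzᵢPᵢˢᵃᵗ.
P = 0.2294·346.1 + 0.3550·344.0 + 0.2617·110.1 + 0.1539·63.2 = 240.0550 kPa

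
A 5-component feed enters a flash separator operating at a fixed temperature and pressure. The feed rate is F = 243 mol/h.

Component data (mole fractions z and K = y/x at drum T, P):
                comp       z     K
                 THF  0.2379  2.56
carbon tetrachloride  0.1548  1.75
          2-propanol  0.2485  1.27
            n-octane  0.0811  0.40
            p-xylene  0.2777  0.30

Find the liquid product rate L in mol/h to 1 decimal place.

Let ψ = V/F and solve Σ zᵢ(Kᵢ−1)/(1+ψ(Kᵢ−1)) = 0.
g(0) = ΣzᵢKᵢ − 1 = 0.3113 and g(1) = 1 − Σzᵢ/Kᵢ = -0.5055, so a root lies in (0, 1).
Newton–Raphson from ψ = 0.35:
  ψ = 0.3500: g = 0.07425, g' = -0.5975 → ψ = 0.4743
  ψ = 0.4743: g = -0.00059, g' = -0.6148 → ψ = 0.4733
Converged at ψ = 0.4733.
Then V = ψ·F = 0.4733·243 = 115.0 mol/h and L = F − V = 128.0 mol/h.

L = 128.0 mol/h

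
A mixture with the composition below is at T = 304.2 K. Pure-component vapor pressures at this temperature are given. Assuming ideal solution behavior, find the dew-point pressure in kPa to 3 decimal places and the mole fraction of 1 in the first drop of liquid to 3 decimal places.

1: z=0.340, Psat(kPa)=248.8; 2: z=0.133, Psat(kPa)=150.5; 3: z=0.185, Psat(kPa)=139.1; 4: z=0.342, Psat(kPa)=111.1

At the dew point ψ → 1, so Σzᵢ/Kᵢ = 1 with Kᵢ = Pᵢˢᵃᵗ/P ⇒ 1/P = Σzᵢ/Pᵢˢᵃᵗ.
1/P = 0.340/248.8 + 0.133/150.5 + 0.185/139.1 + 0.342/111.1 = 0.006659 ⇒ P = 150.182 kPa
xᵢ = zᵢP/Pᵢˢᵃᵗ ⇒ x_1 = 0.340·150.182/248.8 = 0.205

Pdew = 150.182 kPa, x_1 = 0.205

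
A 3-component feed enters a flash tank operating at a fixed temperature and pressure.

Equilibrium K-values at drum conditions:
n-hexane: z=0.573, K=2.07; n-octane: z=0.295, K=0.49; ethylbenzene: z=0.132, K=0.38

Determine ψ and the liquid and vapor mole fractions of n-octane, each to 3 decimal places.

Rachford–Rice: g(ψ) = Σ zᵢ(Kᵢ−1)/(1+ψ(Kᵢ−1)) = 0.
Feasibility: ΣzᵢKᵢ = 1.381, Σzᵢ/Kᵢ = 1.226 — both > 1, two phases present.
Iterate (Newton) starting at ψ = 0.42:
  ψ = 0.420: g = 0.1209, g' = -0.529 → ψ = 0.648
  ψ = 0.648: g = 0.0003, g' = -0.542 → ψ = 0.649
Converged at ψ = 0.649.
Compositions from xᵢ = zᵢ/(1+ψ(Kᵢ−1)), yᵢ = Kᵢxᵢ:
  n-hexane: x = 0.338, y = 0.700
  n-octane: x = 0.441, y = 0.216
  ethylbenzene: x = 0.221, y = 0.084

ψ = 0.649, x_n-octane = 0.441, y_n-octane = 0.216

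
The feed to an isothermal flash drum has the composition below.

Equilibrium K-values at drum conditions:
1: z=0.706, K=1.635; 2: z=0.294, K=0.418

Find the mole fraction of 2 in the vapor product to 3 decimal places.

y_2 = 0.218

Rachford–Rice: g(β) = Σ zᵢ(Kᵢ−1)/(1+β(Kᵢ−1)) = 0.
Feasibility: ΣzᵢKᵢ = 1.277, Σzᵢ/Kᵢ = 1.135 — both > 1, two phases present.
Binary case is linear: z₁(K₁−1)(1+β(K₂−1)) + z₂(K₂−1)(1+β(K₁−1)) = 0
⇒ β = [z₁(K₁−1)+z₂(K₂−1)] / [−(K₁−1)(K₂−1)] = 0.2772/0.3696 = 0.750
Compositions from xᵢ = zᵢ/(1+β(Kᵢ−1)), yᵢ = Kᵢxᵢ:
  1: x = 0.478, y = 0.782
  2: x = 0.522, y = 0.218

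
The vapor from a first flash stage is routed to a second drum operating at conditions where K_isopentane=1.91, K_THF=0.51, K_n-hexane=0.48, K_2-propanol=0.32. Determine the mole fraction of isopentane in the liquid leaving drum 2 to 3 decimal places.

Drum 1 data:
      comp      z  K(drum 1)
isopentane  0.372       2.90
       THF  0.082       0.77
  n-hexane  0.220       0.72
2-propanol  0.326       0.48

Drum 1:
Material balance + equilibrium reduce to Σ zᵢ(Kᵢ−1)/(1+ψ₁(Kᵢ−1)) = 0.
Feasibility: ΣzᵢKᵢ = 1.457, Σzᵢ/Kᵢ = 1.219 — both > 1, two phases present.
Newton iteration, ψ₁⁰ = 0.65:
  ψ₁ = 0.650: g = -0.0373, g' = -0.502 → ψ₁ = 0.576
  ψ₁ = 0.576: g = 0.0005, g' = -0.516 → ψ₁ = 0.577
Converged at ψ₁ = 0.577.
Drum-1 compositions:
  isopentane: x = 0.178, y = 0.515
  THF: x = 0.095, y = 0.073
  n-hexane: x = 0.262, y = 0.189
  2-propanol: x = 0.466, y = 0.223
Drum-2 feed = drum-1 vapor: z₂ = (0.5148, 0.0728, 0.1889, 0.2235).
Drum 2:
Rachford–Rice: g(ψ₂) = Σ zᵢ(Kᵢ−1)/(1+ψ₂(Kᵢ−1)) = 0.
Feasibility: ΣzᵢKᵢ = 1.183, Σzᵢ/Kᵢ = 1.504 — both > 1, two phases present.
Iterate (Newton) starting at ψ₂ = 0.55:
  ψ₂ = 0.550: g = -0.1169, g' = -0.586 → ψ₂ = 0.350
  ψ₂ = 0.350: g = -0.0075, g' = -0.525 → ψ₂ = 0.336
Converged at ψ₂ = 0.336.
  isopentane: x = 0.394, y = 0.753
  THF: x = 0.087, y = 0.044
  n-hexane: x = 0.229, y = 0.110
  2-propanol: x = 0.290, y = 0.093

x_isopentane (drum 2) = 0.394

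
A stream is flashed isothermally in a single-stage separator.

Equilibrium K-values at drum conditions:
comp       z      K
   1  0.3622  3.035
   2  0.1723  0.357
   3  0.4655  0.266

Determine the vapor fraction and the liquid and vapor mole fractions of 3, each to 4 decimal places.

Rachford–Rice: g(ψ) = Σ zᵢ(Kᵢ−1)/(1+ψ(Kᵢ−1)) = 0.
g(0) = ΣzᵢKᵢ − 1 = 0.2846 and g(1) = 1 − Σzᵢ/Kᵢ = -1.3520, so a root lies in (0, 1).
Iterate (Newton) starting at ψ = 0.5:
  ψ = 0.5000: g = -0.33772, g' = -1.1492 → ψ = 0.2061
  ψ = 0.2061: g = -0.01103, g' = -1.1873 → ψ = 0.1968
  ψ = 0.1968: g = 0.00006, g' = -1.2007 → ψ = 0.1969
Converged at ψ = 0.1969.
Compositions from xᵢ = zᵢ/(1+ψ(Kᵢ−1)), yᵢ = Kᵢxᵢ:
  1: x = 0.2586, y = 0.7848
  2: x = 0.1973, y = 0.0704
  3: x = 0.5441, y = 0.1447

ψ = 0.1969, x_3 = 0.5441, y_3 = 0.1447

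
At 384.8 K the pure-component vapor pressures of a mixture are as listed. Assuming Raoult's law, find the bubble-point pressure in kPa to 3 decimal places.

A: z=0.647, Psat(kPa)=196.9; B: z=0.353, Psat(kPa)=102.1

Pbub = 163.436 kPa

At the bubble point ψ → 0, so ΣzᵢKᵢ = 1 with Kᵢ = Pᵢˢᵃᵗ/P ⇒ P = ΣzᵢPᵢˢᵃᵗ.
P = 0.647·196.9 + 0.353·102.1 = 163.436 kPa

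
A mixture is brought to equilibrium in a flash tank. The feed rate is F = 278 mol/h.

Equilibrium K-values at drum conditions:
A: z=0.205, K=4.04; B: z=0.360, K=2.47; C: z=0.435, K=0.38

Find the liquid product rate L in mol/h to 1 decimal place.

Material balance + equilibrium reduce to Σ zᵢ(Kᵢ−1)/(1+β(Kᵢ−1)) = 0.
Feasibility: ΣzᵢKᵢ = 1.883, Σzᵢ/Kᵢ = 1.341 — both > 1, two phases present.
Iterate (Newton) starting at β = 0.52:
  β = 0.520: g = 0.1434, g' = -0.899 → β = 0.680
  β = 0.680: g = 0.0019, g' = -0.896 → β = 0.682
Converged at β = 0.682.
Then V = β·F = 0.6817·278 = 189.5 mol/h and L = F − V = 88.5 mol/h.

L = 88.5 mol/h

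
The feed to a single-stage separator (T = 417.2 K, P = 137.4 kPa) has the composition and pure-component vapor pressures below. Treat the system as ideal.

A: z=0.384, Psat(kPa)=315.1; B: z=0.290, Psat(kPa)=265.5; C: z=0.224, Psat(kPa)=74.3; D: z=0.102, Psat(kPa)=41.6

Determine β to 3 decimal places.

Raoult's law: Kᵢ = Pᵢˢᵃᵗ/P = Pᵢˢᵃᵗ/137.4.
  K_A = 315.1/137.4 = 2.29330, K_B = 265.5/137.4 = 1.93231, K_C = 74.3/137.4 = 0.54076, K_D = 41.6/137.4 = 0.30277
Material balance + equilibrium reduce to Σ zᵢ(Kᵢ−1)/(1+β(Kᵢ−1)) = 0.
g(0) = ΣzᵢKᵢ − 1 = 0.593 and g(1) = 1 − Σzᵢ/Kᵢ = -0.069, so a root lies in (0, 1).
Iterate (Newton) starting at β = 0.5:
  β = 0.500: g = 0.2433, g' = -0.551 → β = 0.942
  β = 0.942: g = -0.0206, g' = -0.769 → β = 0.915
  β = 0.915: g = -0.0006, g' = -0.727 → β = 0.914
Converged at β = 0.914.

β = 0.914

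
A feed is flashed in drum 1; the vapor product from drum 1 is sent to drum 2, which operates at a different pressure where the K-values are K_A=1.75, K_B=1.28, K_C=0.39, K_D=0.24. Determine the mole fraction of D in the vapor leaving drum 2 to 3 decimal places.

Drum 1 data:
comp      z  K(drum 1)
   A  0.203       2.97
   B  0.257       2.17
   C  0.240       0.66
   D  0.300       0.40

Drum 1:
Material balance + equilibrium reduce to Σ zᵢ(Kᵢ−1)/(1+ψ₁(Kᵢ−1)) = 0.
Feasibility: ΣzᵢKᵢ = 1.439, Σzᵢ/Kᵢ = 1.300 — both > 1, two phases present.
Newton–Raphson from ψ₁ = 0.34:
  ψ₁ = 0.340: g = 0.1362, g' = -0.669 → ψ₁ = 0.544
  ψ₁ = 0.544: g = 0.0096, g' = -0.595 → ψ₁ = 0.560
Converged at ψ₁ = 0.560.
Drum-1 compositions:
  A: x = 0.097, y = 0.287
  B: x = 0.155, y = 0.337
  C: x = 0.296, y = 0.196
  D: x = 0.452, y = 0.181
Drum-2 feed = drum-1 vapor: z₂ = (0.2867, 0.3370, 0.1956, 0.1807).
Drum 2:
Let ψ₂ = V/F and solve Σ zᵢ(Kᵢ−1)/(1+ψ₂(Kᵢ−1)) = 0.
Feasibility: ΣzᵢKᵢ = 1.053, Σzᵢ/Kᵢ = 1.682 — both > 1, two phases present.
Newton iteration, ψ₂⁰ = 0.38:
  ψ₂ = 0.380: g = -0.0959, g' = -0.449 → ψ₂ = 0.167
  ψ₂ = 0.167: g = -0.0088, g' = -0.379 → ψ₂ = 0.143
Converged at ψ₂ = 0.143.
  A: x = 0.259, y = 0.453
  B: x = 0.324, y = 0.415
  C: x = 0.214, y = 0.084
  D: x = 0.203, y = 0.049

y_D (drum 2) = 0.049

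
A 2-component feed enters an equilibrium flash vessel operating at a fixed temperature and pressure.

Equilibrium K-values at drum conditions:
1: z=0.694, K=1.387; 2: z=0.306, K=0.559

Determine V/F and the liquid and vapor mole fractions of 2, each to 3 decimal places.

Rachford–Rice: g(V/F) = Σ zᵢ(Kᵢ−1)/(1+V/F(Kᵢ−1)) = 0.
Feasibility: ΣzᵢKᵢ = 1.134, Σzᵢ/Kᵢ = 1.048 — both > 1, two phases present.
Newton–Raphson from V/F = 0.34:
  V/F = 0.340: g = 0.0786, g' = -0.164 → V/F = 0.821
  V/F = 0.821: g = -0.0076, g' = -0.206 → V/F = 0.784
  V/F = 0.784: g = -0.0001, g' = -0.200 → V/F = 0.783
Converged at V/F = 0.783.
Compositions from xᵢ = zᵢ/(1+V/F(Kᵢ−1)), yᵢ = Kᵢxᵢ:
  1: x = 0.533, y = 0.739
  2: x = 0.467, y = 0.261

V/F = 0.783, x_2 = 0.467, y_2 = 0.261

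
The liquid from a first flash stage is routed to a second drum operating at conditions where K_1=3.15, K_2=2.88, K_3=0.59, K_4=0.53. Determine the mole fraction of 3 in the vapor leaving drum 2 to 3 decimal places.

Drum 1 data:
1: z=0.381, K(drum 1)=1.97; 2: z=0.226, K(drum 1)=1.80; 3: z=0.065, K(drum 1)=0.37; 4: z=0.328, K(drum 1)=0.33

y_3 (drum 2) = 0.074

Drum 1:
Rachford–Rice: g(ψ₁) = Σ zᵢ(Kᵢ−1)/(1+ψ₁(Kᵢ−1)) = 0.
g(0) = ΣzᵢKᵢ − 1 = 0.290 and g(1) = 1 − Σzᵢ/Kᵢ = -0.489, so a root lies in (0, 1).
Newton–Raphson from ψ₁ = 0.5:
  ψ₁ = 0.500: g = -0.0122, g' = -0.624 → ψ₁ = 0.480
Converged at ψ₁ = 0.480.
Drum-1 compositions:
  1: x = 0.260, y = 0.512
  2: x = 0.163, y = 0.294
  3: x = 0.093, y = 0.034
  4: x = 0.484, y = 0.160
Drum-2 feed = drum-1 liquid: z₂ = (0.2599, 0.1633, 0.0932, 0.4836).
Drum 2:
Material balance + equilibrium reduce to Σ zᵢ(Kᵢ−1)/(1+ψ₂(Kᵢ−1)) = 0.
Feasibility: ΣzᵢKᵢ = 1.600, Σzᵢ/Kᵢ = 1.210 — both > 1, two phases present.
Iterate (Newton) starting at ψ₂ = 0.5:
  ψ₂ = 0.500: g = 0.0823, g' = -0.640 → ψ₂ = 0.629
  ψ₂ = 0.629: g = 0.0042, g' = -0.582 → ψ₂ = 0.636
Converged at ψ₂ = 0.636.
  1: x = 0.110, y = 0.346
  2: x = 0.074, y = 0.214
  3: x = 0.126, y = 0.074
  4: x = 0.690, y = 0.366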